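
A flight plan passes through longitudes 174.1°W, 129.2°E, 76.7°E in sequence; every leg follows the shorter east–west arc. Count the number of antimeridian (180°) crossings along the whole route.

Leg 1: -174.1° → +129.2°, shortest Δλ = -56.7° (west) — crosses 180°.
Leg 2: +129.2° → +76.7°, shortest Δλ = -52.5° (west) — does not cross 180°.
Total crossings: 1.

1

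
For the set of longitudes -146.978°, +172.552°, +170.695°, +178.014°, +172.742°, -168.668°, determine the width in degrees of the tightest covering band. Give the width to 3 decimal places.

42.327°

Sort the longitudes: -168.668°, -146.978°, +170.695°, +172.552°, +172.742°, +178.014°.
Eastward gaps between consecutive values (wrapping around): 21.690°, 317.673°, 1.857°, 0.190°, 5.272°, 13.318°.
Largest gap = 317.673° ⇒ minimal covering band is its complement: 360° − 317.673° = 42.327°.
Band runs from +170.695° eastward to -146.978°, crossing the antimeridian.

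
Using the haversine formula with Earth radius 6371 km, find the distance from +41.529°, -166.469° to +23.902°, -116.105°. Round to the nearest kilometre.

5021 km

Δλ = -116.105 − -166.469 = 50.364°.
Δφ = 23.902 − 41.529 = -17.627°.
a = sin²(Δφ/2) + cos φ₁ · cos φ₂ · sin²(Δλ/2) = 0.147387.
c = 2·atan2(√a, √(1−a)) = 0.78805 rad → d = 6371·c ≈ 5020.70 km.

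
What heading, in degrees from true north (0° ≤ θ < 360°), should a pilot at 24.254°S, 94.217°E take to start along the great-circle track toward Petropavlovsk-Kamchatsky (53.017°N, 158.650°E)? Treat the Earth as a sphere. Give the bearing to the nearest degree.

Δλ = 158.650 − 94.217 = 64.433°.
θ = atan2( sin Δλ · cos φ₂ , cos φ₁ · sin φ₂ − sin φ₁ · cos φ₂ · cos Δλ )
  = atan2(0.54267, 0.83495) = 33.022° → normalised to [0°, 360°): 33.022°.

33°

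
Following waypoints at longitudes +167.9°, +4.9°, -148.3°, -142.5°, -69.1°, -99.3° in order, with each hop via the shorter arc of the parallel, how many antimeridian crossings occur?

0

Leg 1: +167.9° → +4.9°, shortest Δλ = -163.0° (west) — does not cross 180°.
Leg 2: +4.9° → -148.3°, shortest Δλ = -153.2° (west) — does not cross 180°.
Leg 3: -148.3° → -142.5°, shortest Δλ = 5.8° (east) — does not cross 180°.
Leg 4: -142.5° → -69.1°, shortest Δλ = 73.4° (east) — does not cross 180°.
Leg 5: -69.1° → -99.3°, shortest Δλ = -30.2° (west) — does not cross 180°.
Total crossings: 0.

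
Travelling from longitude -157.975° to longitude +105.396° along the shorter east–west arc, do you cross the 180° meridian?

Yes

Naïve |105.396 − -157.975| = 263.371° > 180°, so the shorter arc goes the other way round — across 180°.
Signed shortest Δλ = ((105.396 − -157.975 + 180) mod 360) − 180 = -96.629°.
Going west by 96.629° from -157.975° passes through 180° before reaching +105.396°.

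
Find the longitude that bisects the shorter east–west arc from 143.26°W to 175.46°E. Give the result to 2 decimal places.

163.90°W

Signed shortest Δλ from -143.26° to +175.46° is -41.28°.
Midpoint longitude = -143.26° + (-41.28°)/2 = -143.26° − 20.64° = -163.90°.
(The naïve average (-143.26 + +175.46)/2 = 16.1° is on the wrong side of the globe.)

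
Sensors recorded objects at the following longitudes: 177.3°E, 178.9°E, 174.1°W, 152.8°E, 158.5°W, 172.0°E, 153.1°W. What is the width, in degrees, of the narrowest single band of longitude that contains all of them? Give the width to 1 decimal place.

Sort the longitudes: -174.1°, -158.5°, -153.1°, +152.8°, +172.0°, +177.3°, +178.9°.
Eastward gaps between consecutive values (wrapping around): 15.6°, 5.4°, 305.9°, 19.2°, 5.3°, 1.6°, 7.0°.
Largest gap = 305.9° ⇒ minimal covering band is its complement: 360° − 305.9° = 54.1°.
Band runs from +152.8° eastward to -153.1°, crossing the antimeridian.

54.1°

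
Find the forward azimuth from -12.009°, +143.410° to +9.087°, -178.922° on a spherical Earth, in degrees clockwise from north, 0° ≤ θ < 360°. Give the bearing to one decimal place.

Δλ = -178.922 − 143.410 = -322.332°; wrapped into (−180°, 180°]: 37.668°.
θ = atan2( sin Δλ · cos φ₂ , cos φ₁ · sin φ₂ − sin φ₁ · cos φ₂ · cos Δλ )
  = atan2(0.60342, 0.31711) = 62.277° → normalised to [0°, 360°): 62.277°.

62.3°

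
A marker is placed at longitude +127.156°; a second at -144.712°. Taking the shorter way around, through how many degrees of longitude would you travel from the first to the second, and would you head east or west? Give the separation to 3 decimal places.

Raw difference: -144.712 − 127.156 = -271.868°.
Normalise into (−180°, 180°]: -271.868° + 360° = 88.132°.
Positive ⇒ the second point lies to the east; separation 88.132°.

88.132° east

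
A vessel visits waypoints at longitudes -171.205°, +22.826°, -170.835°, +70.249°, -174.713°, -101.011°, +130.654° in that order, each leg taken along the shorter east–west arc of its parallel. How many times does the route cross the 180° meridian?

5

Leg 1: -171.205° → +22.826°, shortest Δλ = -165.969° (west) — crosses 180°.
Leg 2: +22.826° → -170.835°, shortest Δλ = 166.339° (east) — crosses 180°.
Leg 3: -170.835° → +70.249°, shortest Δλ = -118.916° (west) — crosses 180°.
Leg 4: +70.249° → -174.713°, shortest Δλ = 115.038° (east) — crosses 180°.
Leg 5: -174.713° → -101.011°, shortest Δλ = 73.702° (east) — does not cross 180°.
Leg 6: -101.011° → +130.654°, shortest Δλ = -128.335° (west) — crosses 180°.
Total crossings: 5.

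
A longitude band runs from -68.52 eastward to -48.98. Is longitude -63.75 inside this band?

Band width going east from -68.52° to -48.98°: ((-48.98 − -68.52) mod 360) = 19.54°.
Offset of -63.75° east of the west edge: ((-63.75 − -68.52) mod 360) = 4.77°.
4.77° ≤ 19.54° ⇒ inside.

Yes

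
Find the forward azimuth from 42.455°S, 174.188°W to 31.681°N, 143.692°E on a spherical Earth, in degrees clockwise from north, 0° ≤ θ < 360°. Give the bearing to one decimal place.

Δλ = 143.692 − -174.188 = 317.880°; wrapped into (−180°, 180°]: -42.120°.
θ = atan2( sin Δλ · cos φ₂ , cos φ₁ · sin φ₂ − sin φ₁ · cos φ₂ · cos Δλ )
  = atan2(-0.57074, 0.81356) = -35.051° → normalised to [0°, 360°): 324.949°.

324.9°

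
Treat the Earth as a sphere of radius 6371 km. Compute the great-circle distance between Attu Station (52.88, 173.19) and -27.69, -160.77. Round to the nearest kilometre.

Δλ = -160.77 − 173.19 = -333.96°; wrapped into (−180°, 180°]: 26.04°.
Δφ = -27.69 − 52.88 = -80.57°.
a = sin²(Δφ/2) + cos φ₁ · cos φ₂ · sin²(Δλ/2) = 0.445201.
c = 2·atan2(√a, √(1−a)) = 1.46098 rad → d = 6371·c ≈ 9307.89 km.

9308 km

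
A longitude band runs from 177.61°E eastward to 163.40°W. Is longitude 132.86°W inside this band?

No

Band width going east from +177.61° to -163.40°: ((-163.40 − 177.61) mod 360) = 18.99°.
Offset of -132.86° east of the west edge: ((-132.86 − 177.61) mod 360) = 49.53°.
49.53° > 18.99° ⇒ outside.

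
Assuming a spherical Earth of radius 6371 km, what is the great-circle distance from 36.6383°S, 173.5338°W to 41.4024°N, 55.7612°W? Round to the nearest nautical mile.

Δλ = -55.7612 − -173.5338 = 117.7726°.
Δφ = 41.4024 − -36.6383 = 78.0407°.
a = sin²(Δφ/2) + cos φ₁ · cos φ₂ · sin²(Δλ/2) = 0.837559.
c = 2·atan2(√a, √(1−a)) = 2.31192 rad → d = 6371·c ≈ 14729.25 km ≈ 7953.16 nmi.

7953 nmi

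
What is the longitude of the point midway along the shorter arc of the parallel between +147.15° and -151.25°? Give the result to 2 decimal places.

+177.95°

Signed shortest Δλ from +147.15° to -151.25° is +61.60°.
Midpoint longitude = +147.15° + (+61.60°)/2 = +147.15° + 30.80° = +177.95°.
(The naïve average (+147.15 + -151.25)/2 = -2.05° is on the wrong side of the globe.)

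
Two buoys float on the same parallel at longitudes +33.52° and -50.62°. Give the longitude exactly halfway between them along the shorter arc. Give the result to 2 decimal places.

-8.55°

Signed shortest Δλ from +33.52° to -50.62° is -84.14°.
Midpoint longitude = +33.52° + (-84.14°)/2 = +33.52° − 42.07° = -8.55°.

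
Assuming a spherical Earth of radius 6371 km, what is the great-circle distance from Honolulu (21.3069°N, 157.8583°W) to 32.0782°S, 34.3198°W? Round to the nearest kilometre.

Δλ = -34.3198 − -157.8583 = 123.5385°.
Δφ = -32.0782 − 21.3069 = -53.3851°.
a = sin²(Δφ/2) + cos φ₁ · cos φ₂ · sin²(Δλ/2) = 0.814560.
c = 2·atan2(√a, √(1−a)) = 2.25122 rad → d = 6371·c ≈ 14342.49 km.

14342 km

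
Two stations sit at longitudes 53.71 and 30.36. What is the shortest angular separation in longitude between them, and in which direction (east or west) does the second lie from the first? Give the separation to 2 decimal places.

23.35° west

Raw difference: 30.36 − 53.71 = -23.35°.
Normalise into (−180°, 180°]: -23.35° stays -23.35°.
Negative ⇒ the second point lies to the west; separation 23.35°.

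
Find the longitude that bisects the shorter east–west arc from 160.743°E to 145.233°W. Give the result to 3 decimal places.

172.245°W

Signed shortest Δλ from +160.743° to -145.233° is +54.024°.
Midpoint longitude = +160.743° + (+54.024°)/2 = +160.743° + 27.012° = +187.755°.
Normalise into (−180°, 180°]: -172.245°.
(The naïve average (+160.743 + -145.233)/2 = 7.755° is on the wrong side of the globe.)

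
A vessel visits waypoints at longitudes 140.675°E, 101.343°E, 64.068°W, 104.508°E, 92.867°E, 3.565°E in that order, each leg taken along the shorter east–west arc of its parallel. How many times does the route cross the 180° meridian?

Leg 1: +140.675° → +101.343°, shortest Δλ = -39.332° (west) — does not cross 180°.
Leg 2: +101.343° → -64.068°, shortest Δλ = -165.411° (west) — does not cross 180°.
Leg 3: -64.068° → +104.508°, shortest Δλ = 168.576° (east) — does not cross 180°.
Leg 4: +104.508° → +92.867°, shortest Δλ = -11.641° (west) — does not cross 180°.
Leg 5: +92.867° → +3.565°, shortest Δλ = -89.302° (west) — does not cross 180°.
Total crossings: 0.

0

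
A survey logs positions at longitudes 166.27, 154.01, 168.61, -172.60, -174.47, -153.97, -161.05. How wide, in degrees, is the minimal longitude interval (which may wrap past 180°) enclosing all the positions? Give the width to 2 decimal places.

52.02°

Sort the longitudes: -174.47°, -172.60°, -161.05°, -153.97°, +154.01°, +166.27°, +168.61°.
Eastward gaps between consecutive values (wrapping around): 1.87°, 11.55°, 7.08°, 307.98°, 12.26°, 2.34°, 16.92°.
Largest gap = 307.98° ⇒ minimal covering band is its complement: 360° − 307.98° = 52.02°.
Band runs from +154.01° eastward to -153.97°, crossing the antimeridian.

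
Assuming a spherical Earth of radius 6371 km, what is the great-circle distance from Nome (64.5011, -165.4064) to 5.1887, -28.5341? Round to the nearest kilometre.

Δλ = -28.5341 − -165.4064 = 136.8723°.
Δφ = 5.1887 − 64.5011 = -59.3124°.
a = sin²(Δφ/2) + cos φ₁ · cos φ₂ · sin²(Δλ/2) = 0.615637.
c = 2·atan2(√a, √(1−a)) = 1.80418 rad → d = 6371·c ≈ 11494.45 km.

11494 km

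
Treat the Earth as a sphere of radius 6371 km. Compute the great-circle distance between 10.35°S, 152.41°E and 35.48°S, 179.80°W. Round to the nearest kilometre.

3960 km

Δλ = -179.80 − 152.41 = -332.21°; wrapped into (−180°, 180°]: 27.79°.
Δφ = -35.48 − -10.35 = -25.13°.
a = sin²(Δφ/2) + cos φ₁ · cos φ₂ · sin²(Δλ/2) = 0.093523.
c = 2·atan2(√a, √(1−a)) = 0.62159 rad → d = 6371·c ≈ 3960.15 km.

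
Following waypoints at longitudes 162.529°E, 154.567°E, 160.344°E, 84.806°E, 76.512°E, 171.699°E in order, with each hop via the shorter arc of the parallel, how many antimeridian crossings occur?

0

Leg 1: +162.529° → +154.567°, shortest Δλ = -7.962° (west) — does not cross 180°.
Leg 2: +154.567° → +160.344°, shortest Δλ = 5.777° (east) — does not cross 180°.
Leg 3: +160.344° → +84.806°, shortest Δλ = -75.538° (west) — does not cross 180°.
Leg 4: +84.806° → +76.512°, shortest Δλ = -8.294° (west) — does not cross 180°.
Leg 5: +76.512° → +171.699°, shortest Δλ = 95.187° (east) — does not cross 180°.
Total crossings: 0.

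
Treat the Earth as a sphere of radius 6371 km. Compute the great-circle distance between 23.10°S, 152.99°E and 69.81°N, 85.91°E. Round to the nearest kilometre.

Δλ = 85.91 − 152.99 = -67.08°.
Δφ = 69.81 − -23.10 = 92.91°.
a = sin²(Δφ/2) + cos φ₁ · cos φ₂ · sin²(Δλ/2) = 0.622298.
c = 2·atan2(√a, √(1−a)) = 1.81790 rad → d = 6371·c ≈ 11581.83 km.

11582 km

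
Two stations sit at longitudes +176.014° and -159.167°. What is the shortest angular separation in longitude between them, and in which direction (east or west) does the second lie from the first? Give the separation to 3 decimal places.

24.819° east

Raw difference: -159.167 − 176.014 = -335.181°.
Normalise into (−180°, 180°]: -335.181° + 360° = 24.819°.
Positive ⇒ the second point lies to the east; separation 24.819°.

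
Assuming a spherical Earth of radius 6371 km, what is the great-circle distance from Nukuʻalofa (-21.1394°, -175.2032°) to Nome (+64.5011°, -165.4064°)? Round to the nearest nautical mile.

Δλ = -165.4064 − -175.2032 = 9.7968°.
Δφ = 64.5011 − -21.1394 = 85.6405°.
a = sin²(Δφ/2) + cos φ₁ · cos φ₂ · sin²(Δλ/2) = 0.464921.
c = 2·atan2(√a, √(1−a)) = 1.50058 rad → d = 6371·c ≈ 9560.19 km ≈ 5162.09 nmi.

5162 nmi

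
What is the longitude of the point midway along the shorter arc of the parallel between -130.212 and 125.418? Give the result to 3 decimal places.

Signed shortest Δλ from -130.212° to +125.418° is -104.370°.
Midpoint longitude = -130.212° + (-104.370°)/2 = -130.212° − 52.185° = -182.397°.
Normalise into (−180°, 180°]: +177.603°.
(The naïve average (-130.212 + +125.418)/2 = -2.397° is on the wrong side of the globe.)

+177.603°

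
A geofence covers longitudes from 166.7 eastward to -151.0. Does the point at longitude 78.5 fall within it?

No

Band width going east from +166.7° to -151.0°: ((-151.0 − 166.7) mod 360) = 42.3°.
Offset of +78.5° east of the west edge: ((78.5 − 166.7) mod 360) = 271.8°.
271.8° > 42.3° ⇒ outside.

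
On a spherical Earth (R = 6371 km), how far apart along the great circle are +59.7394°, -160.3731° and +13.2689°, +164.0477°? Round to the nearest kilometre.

5930 km

Δλ = 164.0477 − -160.3731 = 324.4208°; wrapped into (−180°, 180°]: -35.5792°.
Δφ = 13.2689 − 59.7394 = -46.4705°.
a = sin²(Δφ/2) + cos φ₁ · cos φ₂ · sin²(Δλ/2) = 0.201419.
c = 2·atan2(√a, √(1−a)) = 0.93084 rad → d = 6371·c ≈ 5930.38 km.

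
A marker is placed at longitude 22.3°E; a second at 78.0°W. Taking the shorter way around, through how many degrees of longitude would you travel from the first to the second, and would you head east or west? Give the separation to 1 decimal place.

Raw difference: -78.0 − 22.3 = -100.3°.
Normalise into (−180°, 180°]: -100.3° stays -100.3°.
Negative ⇒ the second point lies to the west; separation 100.3°.

100.3° west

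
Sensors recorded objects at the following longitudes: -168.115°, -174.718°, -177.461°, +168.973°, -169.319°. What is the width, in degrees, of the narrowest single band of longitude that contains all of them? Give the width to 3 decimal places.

22.912°

Sort the longitudes: -177.461°, -174.718°, -169.319°, -168.115°, +168.973°.
Eastward gaps between consecutive values (wrapping around): 2.743°, 5.399°, 1.204°, 337.088°, 13.566°.
Largest gap = 337.088° ⇒ minimal covering band is its complement: 360° − 337.088° = 22.912°.
Band runs from +168.973° eastward to -168.115°, crossing the antimeridian.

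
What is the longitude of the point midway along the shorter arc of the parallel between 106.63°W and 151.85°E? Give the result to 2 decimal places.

157.39°W

Signed shortest Δλ from -106.63° to +151.85° is -101.52°.
Midpoint longitude = -106.63° + (-101.52°)/2 = -106.63° − 50.76° = -157.39°.
(The naïve average (-106.63 + +151.85)/2 = 22.61° is on the wrong side of the globe.)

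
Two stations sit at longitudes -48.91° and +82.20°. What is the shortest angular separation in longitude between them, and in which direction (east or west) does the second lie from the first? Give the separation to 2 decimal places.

131.11° east

Raw difference: 82.20 − -48.91 = 131.11°.
Normalise into (−180°, 180°]: 131.11° stays 131.11°.
Positive ⇒ the second point lies to the east; separation 131.11°.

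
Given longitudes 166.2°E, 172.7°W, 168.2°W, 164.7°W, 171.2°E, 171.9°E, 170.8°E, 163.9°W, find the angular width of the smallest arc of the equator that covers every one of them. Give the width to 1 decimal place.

Sort the longitudes: -172.7°, -168.2°, -164.7°, -163.9°, +166.2°, +170.8°, +171.2°, +171.9°.
Eastward gaps between consecutive values (wrapping around): 4.5°, 3.5°, 0.8°, 330.1°, 4.6°, 0.4°, 0.7°, 15.4°.
Largest gap = 330.1° ⇒ minimal covering band is its complement: 360° − 330.1° = 29.9°.
Band runs from +166.2° eastward to -163.9°, crossing the antimeridian.

29.9°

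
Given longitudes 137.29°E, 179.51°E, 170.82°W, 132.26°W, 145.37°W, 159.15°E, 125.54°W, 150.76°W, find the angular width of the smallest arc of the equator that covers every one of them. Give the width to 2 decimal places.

97.17°

Sort the longitudes: -170.82°, -150.76°, -145.37°, -132.26°, -125.54°, +137.29°, +159.15°, +179.51°.
Eastward gaps between consecutive values (wrapping around): 20.06°, 5.39°, 13.11°, 6.72°, 262.83°, 21.86°, 20.36°, 9.67°.
Largest gap = 262.83° ⇒ minimal covering band is its complement: 360° − 262.83° = 97.17°.
Band runs from +137.29° eastward to -125.54°, crossing the antimeridian.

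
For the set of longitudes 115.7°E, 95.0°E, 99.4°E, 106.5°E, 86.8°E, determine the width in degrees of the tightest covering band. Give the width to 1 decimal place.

Sort the longitudes: +86.8°, +95.0°, +99.4°, +106.5°, +115.7°.
Eastward gaps between consecutive values (wrapping around): 8.2°, 4.4°, 7.1°, 9.2°, 331.1°.
Largest gap = 331.1° ⇒ minimal covering band is its complement: 360° − 331.1° = 28.9°.
Band runs from +86.8° eastward to +115.7°.

28.9°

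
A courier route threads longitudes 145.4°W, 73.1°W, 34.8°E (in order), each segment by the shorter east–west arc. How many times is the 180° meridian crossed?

Leg 1: -145.4° → -73.1°, shortest Δλ = 72.3° (east) — does not cross 180°.
Leg 2: -73.1° → +34.8°, shortest Δλ = 107.9° (east) — does not cross 180°.
Total crossings: 0.

0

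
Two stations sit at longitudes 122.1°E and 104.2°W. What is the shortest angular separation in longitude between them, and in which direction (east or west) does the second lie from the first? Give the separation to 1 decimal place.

133.7° east

Raw difference: -104.2 − 122.1 = -226.3°.
Normalise into (−180°, 180°]: -226.3° + 360° = 133.7°.
Positive ⇒ the second point lies to the east; separation 133.7°.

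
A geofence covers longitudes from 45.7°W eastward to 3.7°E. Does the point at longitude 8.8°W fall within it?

Band width going east from -45.7° to +3.7°: ((3.7 − -45.7) mod 360) = 49.4°.
Offset of -8.8° east of the west edge: ((-8.8 − -45.7) mod 360) = 36.9°.
36.9° ≤ 49.4° ⇒ inside.

Yes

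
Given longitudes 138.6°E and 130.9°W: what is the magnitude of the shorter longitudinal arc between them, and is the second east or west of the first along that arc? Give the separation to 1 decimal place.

90.5° east

Raw difference: -130.9 − 138.6 = -269.5°.
Normalise into (−180°, 180°]: -269.5° + 360° = 90.5°.
Positive ⇒ the second point lies to the east; separation 90.5°.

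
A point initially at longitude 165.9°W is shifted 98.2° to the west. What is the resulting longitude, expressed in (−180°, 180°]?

95.9°E

Start at -165.9°; shift −98.2° → -264.1°.
-264.1° lies outside (−180°, 180°]; add 360° → +95.9°.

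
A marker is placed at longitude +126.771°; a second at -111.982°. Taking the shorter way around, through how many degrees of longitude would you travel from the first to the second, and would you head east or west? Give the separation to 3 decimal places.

121.247° east

Raw difference: -111.982 − 126.771 = -238.753°.
Normalise into (−180°, 180°]: -238.753° + 360° = 121.247°.
Positive ⇒ the second point lies to the east; separation 121.247°.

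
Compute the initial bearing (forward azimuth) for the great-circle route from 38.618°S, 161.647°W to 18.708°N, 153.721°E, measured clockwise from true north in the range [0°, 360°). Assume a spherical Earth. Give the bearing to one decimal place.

Δλ = 153.721 − -161.647 = 315.368°; wrapped into (−180°, 180°]: -44.632°.
θ = atan2( sin Δλ · cos φ₂ , cos φ₁ · sin φ₂ − sin φ₁ · cos φ₂ · cos Δλ )
  = atan2(-0.66543, 0.67129) = -44.749° → normalised to [0°, 360°): 315.251°.

315.3°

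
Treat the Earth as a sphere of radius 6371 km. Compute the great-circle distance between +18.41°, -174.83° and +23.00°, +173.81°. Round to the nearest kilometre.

1286 km

Δλ = 173.81 − -174.83 = 348.64°; wrapped into (−180°, 180°]: -11.36°.
Δφ = 23.00 − 18.41 = 4.59°.
a = sin²(Δφ/2) + cos φ₁ · cos φ₂ · sin²(Δλ/2) = 0.010159.
c = 2·atan2(√a, √(1−a)) = 0.20193 rad → d = 6371·c ≈ 1286.47 km.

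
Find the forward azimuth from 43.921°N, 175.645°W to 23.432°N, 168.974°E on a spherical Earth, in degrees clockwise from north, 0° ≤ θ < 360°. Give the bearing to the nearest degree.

Δλ = 168.974 − -175.645 = 344.619°; wrapped into (−180°, 180°]: -15.381°.
θ = atan2( sin Δλ · cos φ₂ , cos φ₁ · sin φ₂ − sin φ₁ · cos φ₂ · cos Δλ )
  = atan2(-0.24336, -0.32723) = -143.362° → normalised to [0°, 360°): 216.638°.

217°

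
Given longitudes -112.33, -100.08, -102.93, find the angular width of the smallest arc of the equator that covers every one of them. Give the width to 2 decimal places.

12.25°

Sort the longitudes: -112.33°, -102.93°, -100.08°.
Eastward gaps between consecutive values (wrapping around): 9.40°, 2.85°, 347.75°.
Largest gap = 347.75° ⇒ minimal covering band is its complement: 360° − 347.75° = 12.25°.
Band runs from -112.33° eastward to -100.08°.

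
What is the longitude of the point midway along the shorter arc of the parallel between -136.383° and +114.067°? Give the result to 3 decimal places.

Signed shortest Δλ from -136.383° to +114.067° is -109.550°.
Midpoint longitude = -136.383° + (-109.550°)/2 = -136.383° − 54.775° = -191.158°.
Normalise into (−180°, 180°]: +168.842°.
(The naïve average (-136.383 + +114.067)/2 = -11.158° is on the wrong side of the globe.)

+168.842°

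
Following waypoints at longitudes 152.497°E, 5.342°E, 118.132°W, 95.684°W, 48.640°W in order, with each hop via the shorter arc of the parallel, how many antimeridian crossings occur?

0

Leg 1: +152.497° → +5.342°, shortest Δλ = -147.155° (west) — does not cross 180°.
Leg 2: +5.342° → -118.132°, shortest Δλ = -123.474° (west) — does not cross 180°.
Leg 3: -118.132° → -95.684°, shortest Δλ = 22.448° (east) — does not cross 180°.
Leg 4: -95.684° → -48.640°, shortest Δλ = 47.044° (east) — does not cross 180°.
Total crossings: 0.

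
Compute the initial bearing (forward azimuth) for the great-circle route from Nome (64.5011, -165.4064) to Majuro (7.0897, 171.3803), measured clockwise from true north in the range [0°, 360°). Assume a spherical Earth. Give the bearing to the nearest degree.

Δλ = 171.3803 − -165.4064 = 336.7867°; wrapped into (−180°, 180°]: -23.2133°.
θ = atan2( sin Δλ · cos φ₂ , cos φ₁ · sin φ₂ − sin φ₁ · cos φ₂ · cos Δλ )
  = atan2(-0.39114, -0.77005) = -153.072° → normalised to [0°, 360°): 206.928°.

207°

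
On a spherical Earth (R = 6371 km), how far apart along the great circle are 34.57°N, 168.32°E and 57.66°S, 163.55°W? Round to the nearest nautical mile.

5717 nmi

Δλ = -163.55 − 168.32 = -331.87°; wrapped into (−180°, 180°]: 28.13°.
Δφ = -57.66 − 34.57 = -92.23°.
a = sin²(Δφ/2) + cos φ₁ · cos φ₂ · sin²(Δλ/2) = 0.545471.
c = 2·atan2(√a, √(1−a)) = 1.66186 rad → d = 6371·c ≈ 10587.73 km ≈ 5716.92 nmi.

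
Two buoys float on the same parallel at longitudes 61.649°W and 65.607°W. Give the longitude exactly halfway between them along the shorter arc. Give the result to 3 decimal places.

63.628°W

Signed shortest Δλ from -61.649° to -65.607° is -3.958°.
Midpoint longitude = -61.649° + (-3.958°)/2 = -61.649° − 1.979° = -63.628°.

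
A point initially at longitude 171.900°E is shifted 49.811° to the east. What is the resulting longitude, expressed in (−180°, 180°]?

138.289°W

Start at +171.900°; shift +49.811° → +221.711°.
+221.711° lies outside (−180°, 180°]; subtract 360° → -138.289°.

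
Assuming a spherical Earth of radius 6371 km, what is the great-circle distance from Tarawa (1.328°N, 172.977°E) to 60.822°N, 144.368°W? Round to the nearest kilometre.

Δλ = -144.368 − 172.977 = -317.345°; wrapped into (−180°, 180°]: 42.655°.
Δφ = 60.822 − 1.328 = 59.494°.
a = sin²(Δφ/2) + cos φ₁ · cos φ₂ · sin²(Δλ/2) = 0.310656.
c = 2·atan2(√a, √(1−a)) = 1.18242 rad → d = 6371·c ≈ 7533.19 km.

7533 km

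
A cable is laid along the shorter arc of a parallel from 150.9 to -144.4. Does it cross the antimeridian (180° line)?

Yes

Naïve |-144.4 − 150.9| = 295.3° > 180°, so the shorter arc goes the other way round — across 180°.
Signed shortest Δλ = ((-144.4 − 150.9 + 180) mod 360) − 180 = 64.7°.
Going east by 64.7° from +150.9° passes through 180° before reaching -144.4°.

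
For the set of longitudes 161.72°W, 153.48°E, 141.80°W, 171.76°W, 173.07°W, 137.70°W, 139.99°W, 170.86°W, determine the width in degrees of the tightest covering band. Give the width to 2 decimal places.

68.82°

Sort the longitudes: -173.07°, -171.76°, -170.86°, -161.72°, -141.80°, -139.99°, -137.70°, +153.48°.
Eastward gaps between consecutive values (wrapping around): 1.31°, 0.90°, 9.14°, 19.92°, 1.81°, 2.29°, 291.18°, 33.45°.
Largest gap = 291.18° ⇒ minimal covering band is its complement: 360° − 291.18° = 68.82°.
Band runs from +153.48° eastward to -137.70°, crossing the antimeridian.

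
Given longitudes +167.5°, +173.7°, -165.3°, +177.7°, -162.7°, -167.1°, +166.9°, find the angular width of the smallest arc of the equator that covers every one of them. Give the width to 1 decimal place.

Sort the longitudes: -167.1°, -165.3°, -162.7°, +166.9°, +167.5°, +173.7°, +177.7°.
Eastward gaps between consecutive values (wrapping around): 1.8°, 2.6°, 329.6°, 0.6°, 6.2°, 4.0°, 15.2°.
Largest gap = 329.6° ⇒ minimal covering band is its complement: 360° − 329.6° = 30.4°.
Band runs from +166.9° eastward to -162.7°, crossing the antimeridian.

30.4°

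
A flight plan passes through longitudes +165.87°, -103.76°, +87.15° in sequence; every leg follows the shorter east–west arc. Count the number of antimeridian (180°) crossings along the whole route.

Leg 1: +165.87° → -103.76°, shortest Δλ = 90.37° (east) — crosses 180°.
Leg 2: -103.76° → +87.15°, shortest Δλ = -169.09° (west) — crosses 180°.
Total crossings: 2.

2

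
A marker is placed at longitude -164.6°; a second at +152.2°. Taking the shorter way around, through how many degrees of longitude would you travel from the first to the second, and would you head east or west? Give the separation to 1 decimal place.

43.2° west

Raw difference: 152.2 − -164.6 = 316.8°.
Normalise into (−180°, 180°]: 316.8° − 360° = -43.2°.
Negative ⇒ the second point lies to the west; separation 43.2°.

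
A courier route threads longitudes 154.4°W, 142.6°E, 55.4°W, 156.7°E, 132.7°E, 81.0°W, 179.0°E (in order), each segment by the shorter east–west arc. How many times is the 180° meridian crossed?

Leg 1: -154.4° → +142.6°, shortest Δλ = -63.0° (west) — crosses 180°.
Leg 2: +142.6° → -55.4°, shortest Δλ = 162.0° (east) — crosses 180°.
Leg 3: -55.4° → +156.7°, shortest Δλ = -147.9° (west) — crosses 180°.
Leg 4: +156.7° → +132.7°, shortest Δλ = -24.0° (west) — does not cross 180°.
Leg 5: +132.7° → -81.0°, shortest Δλ = 146.3° (east) — crosses 180°.
Leg 6: -81.0° → +179.0°, shortest Δλ = -100.0° (west) — crosses 180°.
Total crossings: 5.

5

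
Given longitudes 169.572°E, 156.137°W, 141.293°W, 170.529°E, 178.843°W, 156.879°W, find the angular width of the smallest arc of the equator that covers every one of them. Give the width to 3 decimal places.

Sort the longitudes: -178.843°, -156.879°, -156.137°, -141.293°, +169.572°, +170.529°.
Eastward gaps between consecutive values (wrapping around): 21.964°, 0.742°, 14.844°, 310.865°, 0.957°, 10.628°.
Largest gap = 310.865° ⇒ minimal covering band is its complement: 360° − 310.865° = 49.135°.
Band runs from +169.572° eastward to -141.293°, crossing the antimeridian.

49.135°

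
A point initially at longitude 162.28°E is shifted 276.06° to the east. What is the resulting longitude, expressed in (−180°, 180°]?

Start at +162.28°; shift +276.06° → +438.34°.
+438.34° lies outside (−180°, 180°]; subtract 360° → +78.34°.

78.34°E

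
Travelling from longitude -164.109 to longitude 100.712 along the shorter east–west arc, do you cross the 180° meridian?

Naïve |100.712 − -164.109| = 264.821° > 180°, so the shorter arc goes the other way round — across 180°.
Signed shortest Δλ = ((100.712 − -164.109 + 180) mod 360) − 180 = -95.179°.
Going west by 95.179° from -164.109° passes through 180° before reaching +100.712°.

Yes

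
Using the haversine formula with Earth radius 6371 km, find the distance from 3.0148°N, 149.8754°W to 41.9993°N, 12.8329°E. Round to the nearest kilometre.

Δλ = 12.8329 − -149.8754 = 162.7083°.
Δφ = 41.9993 − 3.0148 = 38.9845°.
a = sin²(Δφ/2) + cos φ₁ · cos φ₂ · sin²(Δλ/2) = 0.836696.
c = 2·atan2(√a, √(1−a)) = 2.30958 rad → d = 6371·c ≈ 14714.35 km.

14714 km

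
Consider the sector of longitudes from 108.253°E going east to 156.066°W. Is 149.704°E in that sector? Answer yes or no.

Yes

Band width going east from +108.253° to -156.066°: ((-156.066 − 108.253) mod 360) = 95.681°.
Offset of +149.704° east of the west edge: ((149.704 − 108.253) mod 360) = 41.451°.
41.451° ≤ 95.681° ⇒ inside.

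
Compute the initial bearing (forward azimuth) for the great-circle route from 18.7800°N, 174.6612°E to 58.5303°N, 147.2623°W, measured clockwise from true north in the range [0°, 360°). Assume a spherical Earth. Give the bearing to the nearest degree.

25°

Δλ = -147.2623 − 174.6612 = -321.9235°; wrapped into (−180°, 180°]: 38.0765°.
θ = atan2( sin Δλ · cos φ₂ , cos φ₁ · sin φ₂ − sin φ₁ · cos φ₂ · cos Δλ )
  = atan2(0.32195, 0.67521) = 25.493° → normalised to [0°, 360°): 25.493°.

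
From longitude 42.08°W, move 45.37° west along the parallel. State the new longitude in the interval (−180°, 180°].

87.45°W

Start at -42.08°; shift −45.37° → -87.45°.
-87.45° already lies in (−180°, 180°].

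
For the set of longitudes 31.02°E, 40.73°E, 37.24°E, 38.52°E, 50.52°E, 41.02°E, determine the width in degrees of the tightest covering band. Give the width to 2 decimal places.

19.50°

Sort the longitudes: +31.02°, +37.24°, +38.52°, +40.73°, +41.02°, +50.52°.
Eastward gaps between consecutive values (wrapping around): 6.22°, 1.28°, 2.21°, 0.29°, 9.50°, 340.50°.
Largest gap = 340.50° ⇒ minimal covering band is its complement: 360° − 340.50° = 19.50°.
Band runs from +31.02° eastward to +50.52°.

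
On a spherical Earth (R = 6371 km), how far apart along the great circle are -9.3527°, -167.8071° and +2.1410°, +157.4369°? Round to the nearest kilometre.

Δλ = 157.4369 − -167.8071 = 325.2440°; wrapped into (−180°, 180°]: -34.7560°.
Δφ = 2.1410 − -9.3527 = 11.4937°.
a = sin²(Δφ/2) + cos φ₁ · cos φ₂ · sin²(Δλ/2) = 0.097986.
c = 2·atan2(√a, √(1−a)) = 0.63676 rad → d = 6371·c ≈ 4056.78 km.

4057 km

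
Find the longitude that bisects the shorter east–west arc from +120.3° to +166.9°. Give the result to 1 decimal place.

+143.6°

Signed shortest Δλ from +120.3° to +166.9° is +46.6°.
Midpoint longitude = +120.3° + (+46.6°)/2 = +120.3° + 23.3° = +143.6°.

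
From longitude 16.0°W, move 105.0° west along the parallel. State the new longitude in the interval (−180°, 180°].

Start at -16.0°; shift −105.0° → -121.0°.
-121.0° already lies in (−180°, 180°].

121.0°W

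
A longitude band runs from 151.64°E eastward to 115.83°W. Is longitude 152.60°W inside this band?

Yes

Band width going east from +151.64° to -115.83°: ((-115.83 − 151.64) mod 360) = 92.53°.
Offset of -152.60° east of the west edge: ((-152.60 − 151.64) mod 360) = 55.76°.
55.76° ≤ 92.53° ⇒ inside.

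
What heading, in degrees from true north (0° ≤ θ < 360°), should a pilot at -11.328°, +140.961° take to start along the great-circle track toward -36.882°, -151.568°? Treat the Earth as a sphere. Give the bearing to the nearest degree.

Δλ = -151.568 − 140.961 = -292.529°; wrapped into (−180°, 180°]: 67.471°.
θ = atan2( sin Δλ · cos φ₂ , cos φ₁ · sin φ₂ − sin φ₁ · cos φ₂ · cos Δλ )
  = atan2(0.73883, -0.52828) = 125.565° → normalised to [0°, 360°): 125.565°.

126°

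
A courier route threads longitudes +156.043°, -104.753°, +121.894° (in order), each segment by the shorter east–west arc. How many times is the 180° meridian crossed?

Leg 1: +156.043° → -104.753°, shortest Δλ = 99.204° (east) — crosses 180°.
Leg 2: -104.753° → +121.894°, shortest Δλ = -133.353° (west) — crosses 180°.
Total crossings: 2.

2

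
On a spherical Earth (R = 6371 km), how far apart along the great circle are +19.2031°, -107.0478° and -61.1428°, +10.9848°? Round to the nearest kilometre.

Δλ = 10.9848 − -107.0478 = 118.0326°.
Δφ = -61.1428 − 19.2031 = -80.3459°.
a = sin²(Δφ/2) + cos φ₁ · cos φ₂ · sin²(Δλ/2) = 0.751138.
c = 2·atan2(√a, √(1−a)) = 2.09703 rad → d = 6371·c ≈ 13360.15 km.

13360 km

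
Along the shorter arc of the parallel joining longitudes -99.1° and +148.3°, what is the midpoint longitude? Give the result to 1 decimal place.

Signed shortest Δλ from -99.1° to +148.3° is -112.6°.
Midpoint longitude = -99.1° + (-112.6°)/2 = -99.1° − 56.3° = -155.4°.
(The naïve average (-99.1 + +148.3)/2 = 24.6° is on the wrong side of the globe.)

-155.4°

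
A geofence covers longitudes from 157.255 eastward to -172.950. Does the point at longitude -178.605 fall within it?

Band width going east from +157.255° to -172.950°: ((-172.950 − 157.255) mod 360) = 29.795°.
Offset of -178.605° east of the west edge: ((-178.605 − 157.255) mod 360) = 24.140°.
24.140° ≤ 29.795° ⇒ inside.

Yes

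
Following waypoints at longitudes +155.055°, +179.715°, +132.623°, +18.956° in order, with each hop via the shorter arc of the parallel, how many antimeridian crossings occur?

0

Leg 1: +155.055° → +179.715°, shortest Δλ = 24.66° (east) — does not cross 180°.
Leg 2: +179.715° → +132.623°, shortest Δλ = -47.092° (west) — does not cross 180°.
Leg 3: +132.623° → +18.956°, shortest Δλ = -113.667° (west) — does not cross 180°.
Total crossings: 0.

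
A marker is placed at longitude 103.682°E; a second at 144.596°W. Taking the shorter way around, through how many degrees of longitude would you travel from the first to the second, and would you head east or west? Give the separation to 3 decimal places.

Raw difference: -144.596 − 103.682 = -248.278°.
Normalise into (−180°, 180°]: -248.278° + 360° = 111.722°.
Positive ⇒ the second point lies to the east; separation 111.722°.

111.722° east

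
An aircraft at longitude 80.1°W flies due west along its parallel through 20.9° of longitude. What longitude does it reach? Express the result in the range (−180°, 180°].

101.0°W

Start at -80.1°; shift −20.9° → -101.0°.
-101.0° already lies in (−180°, 180°].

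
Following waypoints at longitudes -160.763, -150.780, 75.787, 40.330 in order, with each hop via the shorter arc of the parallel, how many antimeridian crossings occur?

1

Leg 1: -160.763° → -150.780°, shortest Δλ = 9.983° (east) — does not cross 180°.
Leg 2: -150.780° → +75.787°, shortest Δλ = -133.433° (west) — crosses 180°.
Leg 3: +75.787° → +40.330°, shortest Δλ = -35.457° (west) — does not cross 180°.
Total crossings: 1.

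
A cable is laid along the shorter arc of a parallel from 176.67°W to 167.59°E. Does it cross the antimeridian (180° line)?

Yes

Naïve |167.59 − -176.67| = 344.26° > 180°, so the shorter arc goes the other way round — across 180°.
Signed shortest Δλ = ((167.59 − -176.67 + 180) mod 360) − 180 = -15.74°.
Going west by 15.74° from -176.67° passes through 180° before reaching +167.59°.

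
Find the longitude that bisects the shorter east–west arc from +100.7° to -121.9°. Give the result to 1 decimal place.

Signed shortest Δλ from +100.7° to -121.9° is +137.4°.
Midpoint longitude = +100.7° + (+137.4°)/2 = +100.7° + 68.7° = +169.4°.
(The naïve average (+100.7 + -121.9)/2 = -10.6° is on the wrong side of the globe.)

+169.4°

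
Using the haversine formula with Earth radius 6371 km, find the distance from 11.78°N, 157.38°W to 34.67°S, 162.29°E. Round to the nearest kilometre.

6689 km

Δλ = 162.29 − -157.38 = 319.67°; wrapped into (−180°, 180°]: -40.33°.
Δφ = -34.67 − 11.78 = -46.45°.
a = sin²(Δφ/2) + cos φ₁ · cos φ₂ · sin²(Δλ/2) = 0.251183.
c = 2·atan2(√a, √(1−a)) = 1.04993 rad → d = 6371·c ≈ 6689.09 km.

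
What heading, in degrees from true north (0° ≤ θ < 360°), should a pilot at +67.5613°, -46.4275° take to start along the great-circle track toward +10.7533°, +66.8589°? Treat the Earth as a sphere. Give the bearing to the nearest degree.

Δλ = 66.8589 − -46.4275 = 113.2864°.
θ = atan2( sin Δλ · cos φ₂ , cos φ₁ · sin φ₂ − sin φ₁ · cos φ₂ · cos Δλ )
  = atan2(0.90241, 0.43020) = 64.512° → normalised to [0°, 360°): 64.512°.

65°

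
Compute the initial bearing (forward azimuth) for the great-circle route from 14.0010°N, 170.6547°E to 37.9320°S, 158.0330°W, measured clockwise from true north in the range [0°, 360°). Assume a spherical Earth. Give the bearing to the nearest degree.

Δλ = -158.0330 − 170.6547 = -328.6877°; wrapped into (−180°, 180°]: 31.3123°.
θ = atan2( sin Δλ · cos φ₂ , cos φ₁ · sin φ₂ − sin φ₁ · cos φ₂ · cos Δλ )
  = atan2(0.40991, -0.75950) = 151.644° → normalised to [0°, 360°): 151.644°.

152°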